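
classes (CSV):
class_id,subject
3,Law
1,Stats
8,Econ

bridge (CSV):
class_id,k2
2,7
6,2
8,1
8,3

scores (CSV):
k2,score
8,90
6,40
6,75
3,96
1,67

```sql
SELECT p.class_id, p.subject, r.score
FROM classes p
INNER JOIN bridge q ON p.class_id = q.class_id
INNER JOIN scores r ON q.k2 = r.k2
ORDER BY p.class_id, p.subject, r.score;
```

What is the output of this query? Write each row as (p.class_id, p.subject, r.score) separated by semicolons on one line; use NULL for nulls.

Step 1 — p INNER JOIN q on class_id → 2 row(s).
Then INNER JOIN `scores r` on k2: keep only rows whose q.k2 appears in r.

(8, Econ, 67); (8, Econ, 96)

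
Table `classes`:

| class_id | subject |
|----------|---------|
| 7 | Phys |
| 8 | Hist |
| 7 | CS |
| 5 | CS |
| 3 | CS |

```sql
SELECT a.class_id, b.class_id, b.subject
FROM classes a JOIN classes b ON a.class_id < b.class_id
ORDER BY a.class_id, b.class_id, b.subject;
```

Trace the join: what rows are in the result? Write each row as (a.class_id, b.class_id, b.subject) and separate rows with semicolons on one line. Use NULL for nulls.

(3, 5, CS); (3, 7, CS); (3, 7, Phys); (3, 8, Hist); (5, 7, CS); (5, 7, Phys); (5, 8, Hist); (7, 8, Hist); (7, 8, Hist)

INNER JOIN keeps only pairs where the ON condition holds.
Matching on a.class_id < b.class_id.
- a row (class_id=7): matches 1 b row(s) → 1 output row(s).
- a row (class_id=8): no match → dropped.
- a row (class_id=7): matches 1 b row(s) → 1 output row(s).
- a row (class_id=5): matches 3 b row(s) → 3 output row(s).
- a row (class_id=3): matches 4 b row(s) → 4 output row(s).
After projecting and ordering:
a.class_id | b.class_id | b.subject
3 | 5 | CS
3 | 7 | CS
3 | 7 | Phys
3 | 8 | Hist
5 | 7 | CS
5 | 7 | Phys
5 | 8 | Hist
7 | 8 | Hist
7 | 8 | Hist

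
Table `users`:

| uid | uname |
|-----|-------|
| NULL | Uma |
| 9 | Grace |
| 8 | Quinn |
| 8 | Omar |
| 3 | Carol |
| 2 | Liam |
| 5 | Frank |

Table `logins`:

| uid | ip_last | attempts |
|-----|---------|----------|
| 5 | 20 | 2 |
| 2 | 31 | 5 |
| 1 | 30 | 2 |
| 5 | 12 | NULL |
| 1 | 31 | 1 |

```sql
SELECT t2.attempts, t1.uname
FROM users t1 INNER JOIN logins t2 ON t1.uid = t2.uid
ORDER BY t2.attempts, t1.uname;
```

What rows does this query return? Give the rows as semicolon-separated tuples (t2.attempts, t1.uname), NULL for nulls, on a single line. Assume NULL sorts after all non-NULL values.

(2, Frank); (5, Liam); (NULL, Frank)

INNER JOIN keeps only pairs where the ON condition holds.
Matching on t1.uid = t2.uid. A NULL in a compared column never satisfies the condition.
- uid=NULL: no matching t2 row, dropped.
- uid=9: no matching t2 row, dropped.
- uid=8: no matching t2 row, dropped.
- uid=8: no matching t2 row, dropped.
- uid=3: no matching t2 row, dropped.
- uid=2: 1 matching t2 row(s), so 1 row(s) emitted.
- uid=5: 2 matching t2 row(s), so 2 row(s) emitted.
After projecting and ordering:
t2.attempts | t1.uname
2 | Frank
5 | Liam
NULL | Frank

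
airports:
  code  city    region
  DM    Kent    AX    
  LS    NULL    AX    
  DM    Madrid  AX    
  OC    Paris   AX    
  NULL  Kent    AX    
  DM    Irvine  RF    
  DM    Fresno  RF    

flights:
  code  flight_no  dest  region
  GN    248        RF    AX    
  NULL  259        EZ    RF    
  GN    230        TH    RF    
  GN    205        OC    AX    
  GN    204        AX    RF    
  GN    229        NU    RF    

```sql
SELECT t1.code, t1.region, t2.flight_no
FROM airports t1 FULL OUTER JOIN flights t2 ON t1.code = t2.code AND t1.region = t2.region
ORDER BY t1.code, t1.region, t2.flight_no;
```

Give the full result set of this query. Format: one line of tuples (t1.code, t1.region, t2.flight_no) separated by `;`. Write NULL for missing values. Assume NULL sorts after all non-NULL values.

(DM, AX, NULL); (DM, AX, NULL); (DM, RF, NULL); (DM, RF, NULL); (LS, AX, NULL); (OC, AX, NULL); (NULL, AX, NULL); (NULL, NULL, 204); (NULL, NULL, 205); (NULL, NULL, 229); (NULL, NULL, 230); (NULL, NULL, 248); (NULL, NULL, 259)

FULL OUTER JOIN keeps every row from both sides; unmatched rows get NULL for the other side's columns.
Matching on t1.code = t2.code AND t1.region = t2.region. A NULL in a compared column never satisfies the condition.
- t1 row (code=DM, region=AX): no match → kept, t2 columns NULL.
- t1 row (code=LS, region=AX): no match → kept, t2 columns NULL.
- t1 row (code=DM, region=AX): no match → kept, t2 columns NULL.
- t1 row (code=OC, region=AX): no match → kept, t2 columns NULL.
- t1 row (code=NULL, region=AX): no match → kept, t2 columns NULL.
- t1 row (code=DM, region=RF): no match → kept, t2 columns NULL.
- t1 row (code=DM, region=RF): no match → kept, t2 columns NULL.
- 6 t2 row(s) had no t1 match → kept, t1 columns NULL.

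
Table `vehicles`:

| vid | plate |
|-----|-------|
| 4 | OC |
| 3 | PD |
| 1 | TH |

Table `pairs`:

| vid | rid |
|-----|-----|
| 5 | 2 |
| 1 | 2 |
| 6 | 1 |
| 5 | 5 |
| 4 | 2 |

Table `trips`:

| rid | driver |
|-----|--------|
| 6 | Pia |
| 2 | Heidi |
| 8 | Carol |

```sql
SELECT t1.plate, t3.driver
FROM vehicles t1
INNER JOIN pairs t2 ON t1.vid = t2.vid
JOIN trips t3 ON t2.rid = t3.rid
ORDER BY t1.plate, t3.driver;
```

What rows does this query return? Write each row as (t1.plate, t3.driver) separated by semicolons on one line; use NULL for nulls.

(OC, Heidi); (TH, Heidi)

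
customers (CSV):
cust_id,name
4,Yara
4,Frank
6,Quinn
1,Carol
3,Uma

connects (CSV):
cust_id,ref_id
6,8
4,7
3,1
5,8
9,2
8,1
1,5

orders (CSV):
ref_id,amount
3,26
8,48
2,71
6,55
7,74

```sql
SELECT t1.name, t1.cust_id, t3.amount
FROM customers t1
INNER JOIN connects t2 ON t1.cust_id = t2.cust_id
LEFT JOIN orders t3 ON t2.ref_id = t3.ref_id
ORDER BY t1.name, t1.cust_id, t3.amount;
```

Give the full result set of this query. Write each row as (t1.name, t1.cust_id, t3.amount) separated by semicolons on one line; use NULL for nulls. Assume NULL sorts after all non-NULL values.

(Carol, 1, NULL); (Frank, 4, 74); (Quinn, 6, 48); (Uma, 3, NULL); (Yara, 4, 74)

Step 1 — t1 INNER JOIN t2 on cust_id → 5 row(s).
Then LEFT JOIN `orders t3` on ref_id: each of those 5 rows is kept; rows whose t2.ref_id has no match in t3 get NULL for t3's columns.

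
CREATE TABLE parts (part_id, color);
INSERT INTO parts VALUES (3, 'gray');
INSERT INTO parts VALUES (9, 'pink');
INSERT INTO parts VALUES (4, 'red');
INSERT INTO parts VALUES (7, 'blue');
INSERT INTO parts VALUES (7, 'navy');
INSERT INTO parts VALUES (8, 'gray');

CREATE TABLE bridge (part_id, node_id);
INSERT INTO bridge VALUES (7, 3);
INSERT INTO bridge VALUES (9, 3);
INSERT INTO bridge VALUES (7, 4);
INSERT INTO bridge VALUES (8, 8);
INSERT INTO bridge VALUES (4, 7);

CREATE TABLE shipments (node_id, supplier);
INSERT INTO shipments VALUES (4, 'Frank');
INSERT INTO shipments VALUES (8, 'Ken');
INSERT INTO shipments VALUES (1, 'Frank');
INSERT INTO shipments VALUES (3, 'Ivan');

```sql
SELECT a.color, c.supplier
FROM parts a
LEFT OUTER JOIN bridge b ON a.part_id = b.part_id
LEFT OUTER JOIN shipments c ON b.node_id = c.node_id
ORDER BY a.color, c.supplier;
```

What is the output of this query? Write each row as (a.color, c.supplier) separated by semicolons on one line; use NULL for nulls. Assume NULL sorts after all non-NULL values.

(blue, Frank); (blue, Ivan); (gray, Ken); (gray, NULL); (navy, Frank); (navy, Ivan); (pink, Ivan); (red, NULL)

Joins associate left-to-right: parts LEFT JOIN bridge on part_id gives 8 intermediate row(s).
Then LEFT JOIN `shipments c` on node_id: each of those 8 rows is kept; rows whose b.node_id has no match in c get NULL for c's columns.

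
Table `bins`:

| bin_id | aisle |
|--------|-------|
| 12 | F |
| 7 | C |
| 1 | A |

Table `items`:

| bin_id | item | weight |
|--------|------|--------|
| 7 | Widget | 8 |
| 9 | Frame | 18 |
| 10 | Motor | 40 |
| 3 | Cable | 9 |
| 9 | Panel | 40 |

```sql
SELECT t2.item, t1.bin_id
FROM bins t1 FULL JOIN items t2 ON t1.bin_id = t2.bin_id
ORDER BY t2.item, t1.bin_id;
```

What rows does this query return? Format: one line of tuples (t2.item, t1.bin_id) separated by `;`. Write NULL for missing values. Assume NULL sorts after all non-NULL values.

(Cable, NULL); (Frame, NULL); (Motor, NULL); (Panel, NULL); (Widget, 7); (NULL, 1); (NULL, 12)

FULL OUTER JOIN keeps every row from both sides; unmatched rows get NULL for the other side's columns.
Matching on t1.bin_id = t2.bin_id.
- t1[0] bin_id=12 → no match; kept with NULLs on the t2 side.
- t1[1] bin_id=7 → 1 match(es) in t2 → 1 row(s).
- t1[2] bin_id=1 → no match; kept with NULLs on the t2 side.
- 4 row(s) from t2 found no t1 partner → padded with NULL.
After projecting and ordering:
t2.item | t1.bin_id
Cable | NULL
Frame | NULL
Motor | NULL
Panel | NULL
Widget | 7
NULL | 1
NULL | 12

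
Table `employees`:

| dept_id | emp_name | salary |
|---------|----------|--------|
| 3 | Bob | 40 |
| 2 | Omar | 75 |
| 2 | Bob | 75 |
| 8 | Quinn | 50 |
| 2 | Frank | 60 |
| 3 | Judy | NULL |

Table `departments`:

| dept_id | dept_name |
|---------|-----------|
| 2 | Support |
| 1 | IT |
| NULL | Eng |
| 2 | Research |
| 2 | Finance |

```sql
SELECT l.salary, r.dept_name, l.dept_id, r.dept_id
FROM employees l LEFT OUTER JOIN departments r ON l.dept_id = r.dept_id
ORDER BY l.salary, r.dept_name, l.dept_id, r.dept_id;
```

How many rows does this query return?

12

LEFT JOIN keeps every row from `employees`; unmatched rows get NULL for `departments`'s columns.
Matching on l.dept_id = r.dept_id. A NULL in a compared column never satisfies the condition.
- l (dept_id=3) has no partner → padded with NULL.
- l (dept_id=2) pairs with 3 row(s) of r.
- l (dept_id=2) pairs with 3 row(s) of r.
- l (dept_id=8) has no partner → padded with NULL.
- l (dept_id=2) pairs with 3 row(s) of r.
- l (dept_id=3) has no partner → padded with NULL.
Total: 9 matched + 3 padded = 12 rows.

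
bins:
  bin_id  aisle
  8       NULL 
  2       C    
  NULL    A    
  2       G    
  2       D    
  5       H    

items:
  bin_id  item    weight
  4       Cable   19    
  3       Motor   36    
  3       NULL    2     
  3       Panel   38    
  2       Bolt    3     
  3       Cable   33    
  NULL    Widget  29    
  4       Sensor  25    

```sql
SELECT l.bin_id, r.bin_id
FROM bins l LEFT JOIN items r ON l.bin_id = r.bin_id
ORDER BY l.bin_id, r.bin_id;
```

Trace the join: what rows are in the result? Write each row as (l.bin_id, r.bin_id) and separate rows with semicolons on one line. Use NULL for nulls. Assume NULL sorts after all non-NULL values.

LEFT JOIN keeps every row from `bins`; unmatched rows get NULL for `items`'s columns.
Matching on l.bin_id = r.bin_id. A NULL in a compared column never satisfies the condition.
Matched pairs: 3; unmatched l rows kept: 3.

(2, 2); (2, 2); (2, 2); (5, NULL); (8, NULL); (NULL, NULL)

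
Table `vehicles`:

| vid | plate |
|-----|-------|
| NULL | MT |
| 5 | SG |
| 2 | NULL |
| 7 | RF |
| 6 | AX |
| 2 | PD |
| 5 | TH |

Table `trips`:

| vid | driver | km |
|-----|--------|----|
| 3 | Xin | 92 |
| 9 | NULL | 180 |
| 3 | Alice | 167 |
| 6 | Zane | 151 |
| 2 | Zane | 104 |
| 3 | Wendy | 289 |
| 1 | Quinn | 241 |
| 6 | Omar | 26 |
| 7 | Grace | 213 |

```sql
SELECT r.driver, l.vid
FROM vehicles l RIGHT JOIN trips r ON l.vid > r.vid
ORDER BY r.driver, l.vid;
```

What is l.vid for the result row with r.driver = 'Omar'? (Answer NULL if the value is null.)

7

RIGHT JOIN keeps every row from `trips`; unmatched rows get NULL for `vehicles`'s columns.
Matching on l.vid > r.vid. A NULL in a compared column never satisfies the condition.
- l (vid=NULL) has no partner in r.
- l (vid=5) pairs with 5 row(s) of r.
- l (vid=2) pairs with 1 row(s) of r.
- l (vid=7) pairs with 7 row(s) of r.
- l (vid=6) pairs with 5 row(s) of r.
- l (vid=2) pairs with 1 row(s) of r.
- l (vid=5) pairs with 5 row(s) of r.
- 2 r row(s) had no l match → kept, l columns NULL.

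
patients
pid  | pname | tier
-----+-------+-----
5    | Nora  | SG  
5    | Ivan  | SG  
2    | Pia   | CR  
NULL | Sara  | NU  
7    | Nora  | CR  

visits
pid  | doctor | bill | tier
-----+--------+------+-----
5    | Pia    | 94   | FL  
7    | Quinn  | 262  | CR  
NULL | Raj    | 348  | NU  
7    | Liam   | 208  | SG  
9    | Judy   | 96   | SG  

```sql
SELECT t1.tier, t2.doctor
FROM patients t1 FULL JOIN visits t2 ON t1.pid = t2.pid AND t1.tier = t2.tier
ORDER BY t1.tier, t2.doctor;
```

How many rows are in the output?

FULL OUTER JOIN keeps every row from both sides; unmatched rows get NULL for the other side's columns.
Matching on t1.pid = t2.pid AND t1.tier = t2.tier. A NULL in a compared column never satisfies the condition.
Matched pairs: 1; unmatched t1 rows kept: 4; unmatched t2 rows kept: 4.
Total: 1 matched + 8 padded = 9 rows.

9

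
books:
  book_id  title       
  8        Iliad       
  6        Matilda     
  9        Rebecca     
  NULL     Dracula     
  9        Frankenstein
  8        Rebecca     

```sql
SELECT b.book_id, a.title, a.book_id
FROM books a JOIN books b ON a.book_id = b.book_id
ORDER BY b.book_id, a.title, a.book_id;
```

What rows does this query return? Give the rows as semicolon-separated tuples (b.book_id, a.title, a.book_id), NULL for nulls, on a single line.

INNER JOIN keeps only pairs where the ON condition holds.
Matching on a.book_id = b.book_id. A NULL in a compared column never satisfies the condition.
- a (book_id=8) pairs with 2 row(s) of b.
- a (book_id=6) pairs with 1 row(s) of b.
- a (book_id=9) pairs with 2 row(s) of b.
- a (book_id=NULL) has no partner → excluded.
- a (book_id=9) pairs with 2 row(s) of b.
- a (book_id=8) pairs with 2 row(s) of b.
After projecting and ordering:
b.book_id | a.title | a.book_id
6 | Matilda | 6
8 | Iliad | 8
8 | Iliad | 8
8 | Rebecca | 8
8 | Rebecca | 8
9 | Frankenstein | 9
9 | Frankenstein | 9
9 | Rebecca | 9
9 | Rebecca | 9

(6, Matilda, 6); (8, Iliad, 8); (8, Iliad, 8); (8, Rebecca, 8); (8, Rebecca, 8); (9, Frankenstein, 9); (9, Frankenstein, 9); (9, Rebecca, 9); (9, Rebecca, 9)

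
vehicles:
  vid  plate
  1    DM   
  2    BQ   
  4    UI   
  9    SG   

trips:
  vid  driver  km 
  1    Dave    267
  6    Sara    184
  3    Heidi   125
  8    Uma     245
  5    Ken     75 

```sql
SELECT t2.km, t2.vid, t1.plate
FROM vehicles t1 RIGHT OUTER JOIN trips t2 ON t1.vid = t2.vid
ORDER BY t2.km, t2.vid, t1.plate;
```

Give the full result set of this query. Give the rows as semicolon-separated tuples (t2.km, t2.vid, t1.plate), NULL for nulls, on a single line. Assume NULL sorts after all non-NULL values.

(75, 5, NULL); (125, 3, NULL); (184, 6, NULL); (245, 8, NULL); (267, 1, DM)

RIGHT JOIN keeps every row from `trips`; unmatched rows get NULL for `vehicles`'s columns.
Matching on t1.vid = t2.vid.
Matched pairs: 1; unmatched t2 rows kept: 4.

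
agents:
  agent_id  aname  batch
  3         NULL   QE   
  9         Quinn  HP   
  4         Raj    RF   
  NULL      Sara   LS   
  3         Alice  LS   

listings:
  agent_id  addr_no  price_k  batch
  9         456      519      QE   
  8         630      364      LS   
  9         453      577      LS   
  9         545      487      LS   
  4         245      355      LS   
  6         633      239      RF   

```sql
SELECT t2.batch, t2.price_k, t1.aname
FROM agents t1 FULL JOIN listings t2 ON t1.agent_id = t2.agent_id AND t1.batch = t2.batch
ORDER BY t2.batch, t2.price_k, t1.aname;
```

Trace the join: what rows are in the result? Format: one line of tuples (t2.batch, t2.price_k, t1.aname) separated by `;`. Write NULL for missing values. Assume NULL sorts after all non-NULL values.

(LS, 355, NULL); (LS, 364, NULL); (LS, 487, NULL); (LS, 577, NULL); (QE, 519, NULL); (RF, 239, NULL); (NULL, NULL, Alice); (NULL, NULL, Quinn); (NULL, NULL, Raj); (NULL, NULL, Sara); (NULL, NULL, NULL)

FULL OUTER JOIN keeps every row from both sides; unmatched rows get NULL for the other side's columns.
Matching on t1.agent_id = t2.agent_id AND t1.batch = t2.batch. A NULL in a compared column never satisfies the condition.
- agent_id=3, batch=QE: no t2 row matches, row kept with t2 columns NULL.
- agent_id=9, batch=HP: no t2 row matches, row kept with t2 columns NULL.
- agent_id=4, batch=RF: no t2 row matches, row kept with t2 columns NULL.
- agent_id=NULL, batch=LS: no t2 row matches, row kept with t2 columns NULL.
- agent_id=3, batch=LS: no t2 row matches, row kept with t2 columns NULL.
- 6 row(s) from t2 found no t1 partner → padded with NULL.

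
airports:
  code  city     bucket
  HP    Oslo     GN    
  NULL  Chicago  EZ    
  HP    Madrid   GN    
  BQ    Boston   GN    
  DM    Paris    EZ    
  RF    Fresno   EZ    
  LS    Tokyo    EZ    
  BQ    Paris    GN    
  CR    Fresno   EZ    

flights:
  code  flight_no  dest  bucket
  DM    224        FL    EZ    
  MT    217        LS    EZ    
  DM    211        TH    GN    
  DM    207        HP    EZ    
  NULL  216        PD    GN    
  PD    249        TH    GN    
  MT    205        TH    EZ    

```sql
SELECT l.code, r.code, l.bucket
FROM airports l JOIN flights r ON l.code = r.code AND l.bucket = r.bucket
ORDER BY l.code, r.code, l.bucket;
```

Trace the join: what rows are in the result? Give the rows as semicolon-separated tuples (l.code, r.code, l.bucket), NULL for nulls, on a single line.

(DM, DM, EZ); (DM, DM, EZ)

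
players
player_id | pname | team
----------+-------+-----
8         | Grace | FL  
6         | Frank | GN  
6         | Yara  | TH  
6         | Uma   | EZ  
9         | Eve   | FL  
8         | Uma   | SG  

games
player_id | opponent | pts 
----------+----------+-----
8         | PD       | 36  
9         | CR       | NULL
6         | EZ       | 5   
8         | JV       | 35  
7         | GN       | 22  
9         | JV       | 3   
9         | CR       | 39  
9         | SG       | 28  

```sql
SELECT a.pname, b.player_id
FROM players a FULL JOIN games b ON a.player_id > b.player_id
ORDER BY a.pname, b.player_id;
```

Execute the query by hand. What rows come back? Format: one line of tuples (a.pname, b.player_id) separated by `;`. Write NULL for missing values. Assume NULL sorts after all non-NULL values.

FULL OUTER JOIN keeps every row from both sides; unmatched rows get NULL for the other side's columns.
Matching on a.player_id > b.player_id.
Matched pairs: 8; unmatched a rows kept: 3; unmatched b rows kept: 4.

(Eve, 6); (Eve, 7); (Eve, 8); (Eve, 8); (Frank, NULL); (Grace, 6); (Grace, 7); (Uma, 6); (Uma, 7); (Uma, NULL); (Yara, NULL); (NULL, 9); (NULL, 9); (NULL, 9); (NULL, 9)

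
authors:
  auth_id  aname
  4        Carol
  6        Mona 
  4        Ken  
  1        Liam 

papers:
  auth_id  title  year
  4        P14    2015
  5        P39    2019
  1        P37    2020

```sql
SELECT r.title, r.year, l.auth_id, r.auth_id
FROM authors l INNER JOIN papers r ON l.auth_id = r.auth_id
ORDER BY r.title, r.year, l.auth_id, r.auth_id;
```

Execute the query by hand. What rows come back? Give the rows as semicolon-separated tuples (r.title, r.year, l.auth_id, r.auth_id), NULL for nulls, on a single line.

(P14, 2015, 4, 4); (P14, 2015, 4, 4); (P37, 2020, 1, 1)

INNER JOIN keeps only pairs where the ON condition holds.
Matching on l.auth_id = r.auth_id.
- l (auth_id=4) pairs with 1 row(s) of r.
- l (auth_id=6) has no partner → excluded.
- l (auth_id=4) pairs with 1 row(s) of r.
- l (auth_id=1) pairs with 1 row(s) of r.
After projecting and ordering:
r.title | r.year | l.auth_id | r.auth_id
P14 | 2015 | 4 | 4
P14 | 2015 | 4 | 4
P37 | 2020 | 1 | 1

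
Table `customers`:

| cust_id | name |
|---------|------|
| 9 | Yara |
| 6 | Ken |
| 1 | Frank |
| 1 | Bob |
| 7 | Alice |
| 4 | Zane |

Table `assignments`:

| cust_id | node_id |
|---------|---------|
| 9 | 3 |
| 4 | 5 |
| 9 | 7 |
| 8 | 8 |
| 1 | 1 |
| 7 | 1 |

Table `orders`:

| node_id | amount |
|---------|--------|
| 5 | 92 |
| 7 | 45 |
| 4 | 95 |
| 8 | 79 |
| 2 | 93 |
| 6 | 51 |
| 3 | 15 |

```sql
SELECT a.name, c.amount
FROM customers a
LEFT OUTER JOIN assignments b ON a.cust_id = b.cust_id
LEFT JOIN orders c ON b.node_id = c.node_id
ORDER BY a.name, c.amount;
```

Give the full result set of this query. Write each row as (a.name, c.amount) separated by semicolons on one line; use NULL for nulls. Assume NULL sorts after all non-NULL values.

Step 1 — a LEFT JOIN b on cust_id → 7 row(s).
Then LEFT JOIN `orders c` on node_id: each of those 7 rows is kept; rows whose b.node_id has no match in c get NULL for c's columns.

(Alice, NULL); (Bob, NULL); (Frank, NULL); (Ken, NULL); (Yara, 15); (Yara, 45); (Zane, 92)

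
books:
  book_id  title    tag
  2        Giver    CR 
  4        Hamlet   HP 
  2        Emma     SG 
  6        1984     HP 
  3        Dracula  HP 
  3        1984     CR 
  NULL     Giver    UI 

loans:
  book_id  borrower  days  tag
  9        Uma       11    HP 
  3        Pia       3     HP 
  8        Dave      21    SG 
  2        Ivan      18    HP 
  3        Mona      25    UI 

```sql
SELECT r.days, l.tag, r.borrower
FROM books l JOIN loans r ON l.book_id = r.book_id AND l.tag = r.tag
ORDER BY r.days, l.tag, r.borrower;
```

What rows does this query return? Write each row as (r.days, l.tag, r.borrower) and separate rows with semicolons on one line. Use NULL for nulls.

INNER JOIN keeps only pairs where the ON condition holds.
Matching on l.book_id = r.book_id AND l.tag = r.tag. A NULL in a compared column never satisfies the condition.
Matched pairs: 1.

(3, HP, Pia)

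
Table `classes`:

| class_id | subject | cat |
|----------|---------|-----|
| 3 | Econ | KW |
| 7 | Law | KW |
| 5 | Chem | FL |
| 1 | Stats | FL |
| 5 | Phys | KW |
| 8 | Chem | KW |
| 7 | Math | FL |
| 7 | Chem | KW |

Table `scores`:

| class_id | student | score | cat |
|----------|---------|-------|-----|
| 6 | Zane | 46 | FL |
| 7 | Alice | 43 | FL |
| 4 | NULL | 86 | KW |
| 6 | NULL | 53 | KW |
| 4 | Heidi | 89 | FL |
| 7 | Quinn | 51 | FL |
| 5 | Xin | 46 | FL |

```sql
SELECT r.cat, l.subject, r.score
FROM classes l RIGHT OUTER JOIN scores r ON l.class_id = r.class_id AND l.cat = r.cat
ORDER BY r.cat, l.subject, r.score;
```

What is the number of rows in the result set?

RIGHT JOIN keeps every row from `scores`; unmatched rows get NULL for `classes`'s columns.
Matching on l.class_id = r.class_id AND l.cat = r.cat.
- class_id=3, cat=KW: no matching r row.
- class_id=7, cat=KW: no matching r row.
- class_id=5, cat=FL: 1 matching r row(s), so 1 row(s) emitted.
- class_id=1, cat=FL: no matching r row.
- class_id=5, cat=KW: no matching r row.
- class_id=8, cat=KW: no matching r row.
- class_id=7, cat=FL: 2 matching r row(s), so 2 row(s) emitted.
- class_id=7, cat=KW: no matching r row.
- plus 4 unmatched r row(s), each kept with NULL l columns.
Total: 3 matched + 4 padded = 7 rows.

7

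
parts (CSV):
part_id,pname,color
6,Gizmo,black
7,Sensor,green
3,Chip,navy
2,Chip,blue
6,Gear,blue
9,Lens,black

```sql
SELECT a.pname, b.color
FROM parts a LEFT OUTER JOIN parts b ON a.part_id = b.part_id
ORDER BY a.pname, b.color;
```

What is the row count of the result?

8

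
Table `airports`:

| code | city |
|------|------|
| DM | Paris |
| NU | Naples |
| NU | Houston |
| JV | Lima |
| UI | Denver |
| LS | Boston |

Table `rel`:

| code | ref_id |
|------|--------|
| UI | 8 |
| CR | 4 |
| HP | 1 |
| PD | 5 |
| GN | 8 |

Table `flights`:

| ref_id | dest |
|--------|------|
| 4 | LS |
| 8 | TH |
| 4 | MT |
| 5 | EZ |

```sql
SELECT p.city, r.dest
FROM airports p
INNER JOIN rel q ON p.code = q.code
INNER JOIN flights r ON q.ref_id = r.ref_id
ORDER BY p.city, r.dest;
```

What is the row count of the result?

1

Evaluate left to right. First `airports p INNER JOIN rel q` on code: 1 row(s).
Then INNER JOIN `flights r` on ref_id: keep only rows whose q.ref_id appears in r.
Result: 1 row(s).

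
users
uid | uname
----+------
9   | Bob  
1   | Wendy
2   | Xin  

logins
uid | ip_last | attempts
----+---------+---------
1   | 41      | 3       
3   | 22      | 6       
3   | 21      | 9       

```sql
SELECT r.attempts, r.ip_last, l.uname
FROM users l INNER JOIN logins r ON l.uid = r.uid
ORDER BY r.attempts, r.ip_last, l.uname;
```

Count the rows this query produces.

INNER JOIN keeps only pairs where the ON condition holds.
Matching on l.uid = r.uid.
- l (uid=9) has no partner → excluded.
- l (uid=1) pairs with 1 row(s) of r.
- l (uid=2) has no partner → excluded.
Total: 1 rows.

1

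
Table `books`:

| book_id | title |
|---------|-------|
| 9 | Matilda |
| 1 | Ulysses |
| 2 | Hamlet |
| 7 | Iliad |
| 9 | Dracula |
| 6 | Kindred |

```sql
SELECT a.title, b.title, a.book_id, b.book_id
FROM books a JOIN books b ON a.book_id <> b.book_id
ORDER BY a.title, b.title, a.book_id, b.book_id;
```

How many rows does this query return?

INNER JOIN keeps only pairs where the ON condition holds.
Matching on a.book_id <> b.book_id.
- book_id=9: 4 matching b row(s), so 4 row(s) emitted.
- book_id=1: 5 matching b row(s), so 5 row(s) emitted.
- book_id=2: 5 matching b row(s), so 5 row(s) emitted.
- book_id=7: 5 matching b row(s), so 5 row(s) emitted.
- book_id=9: 4 matching b row(s), so 4 row(s) emitted.
- book_id=6: 5 matching b row(s), so 5 row(s) emitted.
Total: 28 rows.

28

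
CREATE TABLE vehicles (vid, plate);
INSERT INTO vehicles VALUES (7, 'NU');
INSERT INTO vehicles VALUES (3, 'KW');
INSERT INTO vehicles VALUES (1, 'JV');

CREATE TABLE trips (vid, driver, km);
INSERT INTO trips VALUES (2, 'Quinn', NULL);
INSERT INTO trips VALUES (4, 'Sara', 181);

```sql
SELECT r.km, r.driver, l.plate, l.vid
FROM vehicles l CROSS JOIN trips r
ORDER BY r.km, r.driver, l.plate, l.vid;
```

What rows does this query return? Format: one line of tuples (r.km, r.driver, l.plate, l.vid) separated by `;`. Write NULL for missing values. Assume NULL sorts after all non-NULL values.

CROSS JOIN pairs every row of `vehicles` with every row of `trips`: 3 × 2 = 6 rows.
After projecting and ordering:
r.km | r.driver | l.plate | l.vid
181 | Sara | JV | 1
181 | Sara | KW | 3
181 | Sara | NU | 7
NULL | Quinn | JV | 1
NULL | Quinn | KW | 3
NULL | Quinn | NU | 7

(181, Sara, JV, 1); (181, Sara, KW, 3); (181, Sara, NU, 7); (NULL, Quinn, JV, 1); (NULL, Quinn, KW, 3); (NULL, Quinn, NU, 7)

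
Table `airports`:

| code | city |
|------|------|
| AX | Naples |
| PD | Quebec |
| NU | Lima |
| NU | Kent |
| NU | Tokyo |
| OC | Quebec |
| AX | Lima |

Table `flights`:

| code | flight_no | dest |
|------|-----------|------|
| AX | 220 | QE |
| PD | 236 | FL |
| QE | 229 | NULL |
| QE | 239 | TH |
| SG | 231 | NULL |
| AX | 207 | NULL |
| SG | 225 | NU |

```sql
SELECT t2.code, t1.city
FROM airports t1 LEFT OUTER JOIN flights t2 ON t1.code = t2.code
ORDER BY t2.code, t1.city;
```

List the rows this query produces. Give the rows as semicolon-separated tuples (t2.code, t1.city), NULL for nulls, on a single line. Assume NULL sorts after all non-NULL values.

(AX, Lima); (AX, Lima); (AX, Naples); (AX, Naples); (PD, Quebec); (NULL, Kent); (NULL, Lima); (NULL, Quebec); (NULL, Tokyo)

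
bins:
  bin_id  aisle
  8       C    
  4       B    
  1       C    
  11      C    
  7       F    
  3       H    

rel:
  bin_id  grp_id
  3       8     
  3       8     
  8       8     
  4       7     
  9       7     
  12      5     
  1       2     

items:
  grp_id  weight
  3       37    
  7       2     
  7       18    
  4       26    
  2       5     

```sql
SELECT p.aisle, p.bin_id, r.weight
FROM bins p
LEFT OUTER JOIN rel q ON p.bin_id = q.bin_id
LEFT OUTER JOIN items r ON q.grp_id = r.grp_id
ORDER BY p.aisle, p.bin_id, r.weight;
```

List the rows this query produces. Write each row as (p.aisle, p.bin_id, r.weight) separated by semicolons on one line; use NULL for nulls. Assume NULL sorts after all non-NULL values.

Joins associate left-to-right: bins LEFT JOIN rel on bin_id gives 7 intermediate row(s).
Then LEFT JOIN `items r` on grp_id: each of those 7 rows is kept; rows whose q.grp_id has no match in r get NULL for r's columns.

(B, 4, 2); (B, 4, 18); (C, 1, 5); (C, 8, NULL); (C, 11, NULL); (F, 7, NULL); (H, 3, NULL); (H, 3, NULL)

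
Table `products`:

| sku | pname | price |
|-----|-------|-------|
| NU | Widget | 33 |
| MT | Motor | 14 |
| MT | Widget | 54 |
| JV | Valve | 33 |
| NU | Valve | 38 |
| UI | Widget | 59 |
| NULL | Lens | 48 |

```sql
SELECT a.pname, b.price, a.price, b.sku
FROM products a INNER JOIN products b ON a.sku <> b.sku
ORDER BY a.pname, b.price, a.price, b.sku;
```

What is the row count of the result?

26

INNER JOIN keeps only pairs where the ON condition holds.
Matching on a.sku <> b.sku. A NULL in a compared column never satisfies the condition.
- sku=NU: 4 matching b row(s), so 4 row(s) emitted.
- sku=MT: 4 matching b row(s), so 4 row(s) emitted.
- sku=MT: 4 matching b row(s), so 4 row(s) emitted.
- sku=JV: 5 matching b row(s), so 5 row(s) emitted.
- sku=NU: 4 matching b row(s), so 4 row(s) emitted.
- sku=UI: 5 matching b row(s), so 5 row(s) emitted.
- sku=NULL: no matching b row, dropped.
Total: 26 rows.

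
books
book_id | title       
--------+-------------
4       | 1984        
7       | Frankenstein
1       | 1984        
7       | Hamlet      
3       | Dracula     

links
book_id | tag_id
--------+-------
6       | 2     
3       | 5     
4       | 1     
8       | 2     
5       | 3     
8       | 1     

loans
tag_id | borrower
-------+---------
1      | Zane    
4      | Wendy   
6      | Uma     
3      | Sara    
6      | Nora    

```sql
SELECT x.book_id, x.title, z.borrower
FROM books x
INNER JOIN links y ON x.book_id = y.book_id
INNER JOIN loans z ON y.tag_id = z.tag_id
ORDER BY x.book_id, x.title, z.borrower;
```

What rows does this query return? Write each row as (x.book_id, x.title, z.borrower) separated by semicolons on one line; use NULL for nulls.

Evaluate left to right. First `books x INNER JOIN links y` on book_id: 2 row(s).
Then INNER JOIN `loans z` on tag_id: keep only rows whose y.tag_id appears in z.

(4, 1984, Zane)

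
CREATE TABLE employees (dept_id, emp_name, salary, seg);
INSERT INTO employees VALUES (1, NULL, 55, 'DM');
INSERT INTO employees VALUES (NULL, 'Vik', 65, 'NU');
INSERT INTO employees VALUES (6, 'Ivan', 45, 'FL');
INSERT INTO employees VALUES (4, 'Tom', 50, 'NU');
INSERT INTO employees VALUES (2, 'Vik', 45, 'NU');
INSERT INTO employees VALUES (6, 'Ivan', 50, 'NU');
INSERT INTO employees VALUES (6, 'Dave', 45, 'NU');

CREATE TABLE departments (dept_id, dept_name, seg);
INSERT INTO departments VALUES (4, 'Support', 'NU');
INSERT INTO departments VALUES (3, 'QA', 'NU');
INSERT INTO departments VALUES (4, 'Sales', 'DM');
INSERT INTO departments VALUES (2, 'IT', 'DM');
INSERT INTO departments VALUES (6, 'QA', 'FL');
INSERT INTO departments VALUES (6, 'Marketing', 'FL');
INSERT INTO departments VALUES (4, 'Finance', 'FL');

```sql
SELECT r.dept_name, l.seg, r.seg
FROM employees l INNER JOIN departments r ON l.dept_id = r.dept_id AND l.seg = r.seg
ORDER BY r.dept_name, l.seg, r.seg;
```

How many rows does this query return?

3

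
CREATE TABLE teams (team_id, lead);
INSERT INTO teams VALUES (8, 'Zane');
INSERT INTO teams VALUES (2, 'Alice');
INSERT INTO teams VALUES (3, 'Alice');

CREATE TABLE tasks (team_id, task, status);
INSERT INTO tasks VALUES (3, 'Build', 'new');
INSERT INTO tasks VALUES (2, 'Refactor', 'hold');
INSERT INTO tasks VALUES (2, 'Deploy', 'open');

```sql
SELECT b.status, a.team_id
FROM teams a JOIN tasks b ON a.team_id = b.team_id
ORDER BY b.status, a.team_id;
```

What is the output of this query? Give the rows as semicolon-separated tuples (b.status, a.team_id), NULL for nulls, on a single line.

(hold, 2); (new, 3); (open, 2)

INNER JOIN keeps only pairs where the ON condition holds.
Matching on a.team_id = b.team_id.
Matched pairs: 3.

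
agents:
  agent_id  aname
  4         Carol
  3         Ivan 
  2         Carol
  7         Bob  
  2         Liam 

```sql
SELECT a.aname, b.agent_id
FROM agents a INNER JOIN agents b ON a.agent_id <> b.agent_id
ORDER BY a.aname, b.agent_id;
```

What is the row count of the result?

INNER JOIN keeps only pairs where the ON condition holds.
Matching on a.agent_id <> b.agent_id.
- a (agent_id=4) pairs with 4 row(s) of b.
- a (agent_id=3) pairs with 4 row(s) of b.
- a (agent_id=2) pairs with 3 row(s) of b.
- a (agent_id=7) pairs with 4 row(s) of b.
- a (agent_id=2) pairs with 3 row(s) of b.
Total: 18 rows.

18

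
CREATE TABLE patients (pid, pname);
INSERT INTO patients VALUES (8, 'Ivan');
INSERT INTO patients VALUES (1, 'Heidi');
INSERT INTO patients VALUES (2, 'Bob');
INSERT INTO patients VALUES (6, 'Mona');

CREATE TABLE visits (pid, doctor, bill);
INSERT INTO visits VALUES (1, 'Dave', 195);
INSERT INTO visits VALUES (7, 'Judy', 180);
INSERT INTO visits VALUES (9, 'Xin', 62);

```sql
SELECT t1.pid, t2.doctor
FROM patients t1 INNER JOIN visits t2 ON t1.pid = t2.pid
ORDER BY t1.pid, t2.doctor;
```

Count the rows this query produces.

INNER JOIN keeps only pairs where the ON condition holds.
Matching on t1.pid = t2.pid.
- pid=8: no matching t2 row, dropped.
- pid=1: 1 matching t2 row(s), so 1 row(s) emitted.
- pid=2: no matching t2 row, dropped.
- pid=6: no matching t2 row, dropped.
Total: 1 rows.

1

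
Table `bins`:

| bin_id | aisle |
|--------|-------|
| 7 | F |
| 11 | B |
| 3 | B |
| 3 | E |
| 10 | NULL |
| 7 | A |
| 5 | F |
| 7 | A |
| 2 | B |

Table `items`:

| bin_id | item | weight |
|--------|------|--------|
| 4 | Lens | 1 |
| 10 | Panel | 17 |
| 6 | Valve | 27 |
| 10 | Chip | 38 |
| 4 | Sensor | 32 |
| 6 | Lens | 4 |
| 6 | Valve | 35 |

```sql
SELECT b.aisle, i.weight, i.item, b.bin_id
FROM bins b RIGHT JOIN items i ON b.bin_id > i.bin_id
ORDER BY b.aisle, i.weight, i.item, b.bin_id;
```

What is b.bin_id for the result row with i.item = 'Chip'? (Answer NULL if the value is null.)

RIGHT JOIN keeps every row from `items`; unmatched rows get NULL for `bins`'s columns.
Matching on b.bin_id > i.bin_id.
- b row (bin_id=7): matches 5 i row(s) → 5 output row(s).
- b row (bin_id=11): matches 7 i row(s) → 7 output row(s).
- b row (bin_id=3): no match.
- b row (bin_id=3): no match.
- b row (bin_id=10): matches 5 i row(s) → 5 output row(s).
- b row (bin_id=7): matches 5 i row(s) → 5 output row(s).
- b row (bin_id=5): matches 2 i row(s) → 2 output row(s).
- b row (bin_id=7): matches 5 i row(s) → 5 output row(s).
- b row (bin_id=2): no match.
- every i row matched at least one b row.

11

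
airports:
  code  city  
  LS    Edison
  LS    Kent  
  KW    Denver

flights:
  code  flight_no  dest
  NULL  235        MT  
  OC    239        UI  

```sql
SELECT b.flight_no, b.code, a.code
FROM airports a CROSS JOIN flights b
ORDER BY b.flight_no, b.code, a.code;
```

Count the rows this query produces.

CROSS JOIN pairs every row of `airports` with every row of `flights`: 3 × 2 = 6 rows.

6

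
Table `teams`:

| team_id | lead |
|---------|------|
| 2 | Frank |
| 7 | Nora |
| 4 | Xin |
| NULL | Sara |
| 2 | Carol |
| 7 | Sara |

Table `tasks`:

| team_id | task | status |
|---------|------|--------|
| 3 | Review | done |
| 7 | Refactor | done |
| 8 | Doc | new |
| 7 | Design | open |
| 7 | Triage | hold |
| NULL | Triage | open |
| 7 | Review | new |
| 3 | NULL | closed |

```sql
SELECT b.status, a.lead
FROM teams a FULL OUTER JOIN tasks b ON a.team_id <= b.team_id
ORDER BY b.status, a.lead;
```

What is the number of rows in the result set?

FULL OUTER JOIN keeps every row from both sides; unmatched rows get NULL for the other side's columns.
Matching on a.team_id <= b.team_id. A NULL in a compared column never satisfies the condition.
Matched pairs: 29; unmatched a rows kept: 1; unmatched b rows kept: 1.
Total: 29 matched + 2 padded = 31 rows.

31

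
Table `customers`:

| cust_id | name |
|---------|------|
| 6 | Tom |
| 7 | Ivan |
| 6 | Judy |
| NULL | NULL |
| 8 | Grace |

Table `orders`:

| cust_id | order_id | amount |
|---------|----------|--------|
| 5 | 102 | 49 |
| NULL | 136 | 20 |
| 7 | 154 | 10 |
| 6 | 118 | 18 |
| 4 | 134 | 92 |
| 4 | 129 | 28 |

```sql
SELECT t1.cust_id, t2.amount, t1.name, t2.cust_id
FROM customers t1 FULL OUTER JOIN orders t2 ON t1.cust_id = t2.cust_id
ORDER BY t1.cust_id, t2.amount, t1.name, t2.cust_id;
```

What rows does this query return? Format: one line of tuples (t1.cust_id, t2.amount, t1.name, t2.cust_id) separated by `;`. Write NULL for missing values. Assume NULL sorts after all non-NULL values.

(6, 18, Judy, 6); (6, 18, Tom, 6); (7, 10, Ivan, 7); (8, NULL, Grace, NULL); (NULL, 20, NULL, NULL); (NULL, 28, NULL, 4); (NULL, 49, NULL, 5); (NULL, 92, NULL, 4); (NULL, NULL, NULL, NULL)

FULL OUTER JOIN keeps every row from both sides; unmatched rows get NULL for the other side's columns.
Matching on t1.cust_id = t2.cust_id. A NULL in a compared column never satisfies the condition.
Matched pairs: 3; unmatched t1 rows kept: 2; unmatched t2 rows kept: 4.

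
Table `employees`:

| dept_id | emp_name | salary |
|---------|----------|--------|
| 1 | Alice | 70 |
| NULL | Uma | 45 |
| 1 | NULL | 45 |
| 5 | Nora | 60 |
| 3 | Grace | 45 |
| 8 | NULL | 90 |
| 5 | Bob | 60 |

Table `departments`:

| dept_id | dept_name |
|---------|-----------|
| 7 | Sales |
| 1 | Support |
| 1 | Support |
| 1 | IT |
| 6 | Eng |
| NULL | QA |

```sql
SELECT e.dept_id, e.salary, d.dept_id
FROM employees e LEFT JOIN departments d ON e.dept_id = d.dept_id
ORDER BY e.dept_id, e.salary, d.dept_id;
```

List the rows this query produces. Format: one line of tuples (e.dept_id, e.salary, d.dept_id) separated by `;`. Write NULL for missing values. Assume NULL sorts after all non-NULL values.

(1, 45, 1); (1, 45, 1); (1, 45, 1); (1, 70, 1); (1, 70, 1); (1, 70, 1); (3, 45, NULL); (5, 60, NULL); (5, 60, NULL); (8, 90, NULL); (NULL, 45, NULL)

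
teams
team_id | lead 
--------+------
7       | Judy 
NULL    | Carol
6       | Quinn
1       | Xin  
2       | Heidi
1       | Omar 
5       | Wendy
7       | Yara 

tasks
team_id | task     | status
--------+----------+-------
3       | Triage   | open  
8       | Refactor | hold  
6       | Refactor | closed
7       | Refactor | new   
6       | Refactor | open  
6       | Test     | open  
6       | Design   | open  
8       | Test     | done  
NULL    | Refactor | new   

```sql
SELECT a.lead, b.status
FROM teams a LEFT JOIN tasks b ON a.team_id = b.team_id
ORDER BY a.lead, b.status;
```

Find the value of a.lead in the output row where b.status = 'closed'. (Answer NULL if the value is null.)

Quinn

LEFT JOIN keeps every row from `teams`; unmatched rows get NULL for `tasks`'s columns.
Matching on a.team_id = b.team_id. A NULL in a compared column never satisfies the condition.
Matched pairs: 6; unmatched a rows kept: 5.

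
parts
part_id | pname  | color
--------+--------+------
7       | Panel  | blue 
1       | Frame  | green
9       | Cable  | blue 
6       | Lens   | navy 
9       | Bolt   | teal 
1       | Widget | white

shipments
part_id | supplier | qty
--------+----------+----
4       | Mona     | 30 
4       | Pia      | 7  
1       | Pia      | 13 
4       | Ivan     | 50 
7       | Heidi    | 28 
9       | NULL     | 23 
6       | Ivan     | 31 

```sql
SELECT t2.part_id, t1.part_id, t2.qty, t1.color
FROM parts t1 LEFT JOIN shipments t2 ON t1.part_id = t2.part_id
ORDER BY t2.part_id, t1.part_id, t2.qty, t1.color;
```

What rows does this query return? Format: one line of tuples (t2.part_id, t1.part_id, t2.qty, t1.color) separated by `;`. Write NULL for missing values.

(1, 1, 13, green); (1, 1, 13, white); (6, 6, 31, navy); (7, 7, 28, blue); (9, 9, 23, blue); (9, 9, 23, teal)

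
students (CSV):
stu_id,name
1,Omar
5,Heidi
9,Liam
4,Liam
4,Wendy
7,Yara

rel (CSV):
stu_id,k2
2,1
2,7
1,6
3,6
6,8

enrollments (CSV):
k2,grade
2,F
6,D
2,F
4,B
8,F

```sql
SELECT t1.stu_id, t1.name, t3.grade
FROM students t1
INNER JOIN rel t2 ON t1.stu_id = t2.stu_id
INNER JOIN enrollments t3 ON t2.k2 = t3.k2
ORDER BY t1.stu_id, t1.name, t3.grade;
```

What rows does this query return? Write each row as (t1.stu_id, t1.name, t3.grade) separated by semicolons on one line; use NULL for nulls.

(1, Omar, D)

Joins associate left-to-right: students INNER JOIN rel on stu_id gives 1 intermediate row(s).
Then INNER JOIN `enrollments t3` on k2: keep only rows whose t2.k2 appears in t3.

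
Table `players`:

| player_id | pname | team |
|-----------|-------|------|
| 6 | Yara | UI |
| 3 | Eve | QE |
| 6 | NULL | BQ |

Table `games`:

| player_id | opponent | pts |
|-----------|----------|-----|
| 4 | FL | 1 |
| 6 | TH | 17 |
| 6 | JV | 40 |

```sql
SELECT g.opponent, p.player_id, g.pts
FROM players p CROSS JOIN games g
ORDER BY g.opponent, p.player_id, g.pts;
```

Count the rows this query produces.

9

CROSS JOIN pairs every row of `players` with every row of `games`: 3 × 3 = 9 rows.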